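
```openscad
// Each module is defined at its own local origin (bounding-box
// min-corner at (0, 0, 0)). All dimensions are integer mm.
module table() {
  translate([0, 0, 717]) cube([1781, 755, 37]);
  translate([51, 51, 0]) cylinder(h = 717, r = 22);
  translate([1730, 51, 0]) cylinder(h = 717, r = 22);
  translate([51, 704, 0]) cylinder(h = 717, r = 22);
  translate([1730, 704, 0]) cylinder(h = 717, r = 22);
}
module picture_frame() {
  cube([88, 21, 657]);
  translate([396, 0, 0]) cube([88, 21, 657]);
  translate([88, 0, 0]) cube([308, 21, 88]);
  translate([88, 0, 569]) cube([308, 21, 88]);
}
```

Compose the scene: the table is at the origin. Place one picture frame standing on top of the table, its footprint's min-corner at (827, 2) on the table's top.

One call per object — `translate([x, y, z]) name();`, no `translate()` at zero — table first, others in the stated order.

table();
translate([827, 2, 754]) picture_frame();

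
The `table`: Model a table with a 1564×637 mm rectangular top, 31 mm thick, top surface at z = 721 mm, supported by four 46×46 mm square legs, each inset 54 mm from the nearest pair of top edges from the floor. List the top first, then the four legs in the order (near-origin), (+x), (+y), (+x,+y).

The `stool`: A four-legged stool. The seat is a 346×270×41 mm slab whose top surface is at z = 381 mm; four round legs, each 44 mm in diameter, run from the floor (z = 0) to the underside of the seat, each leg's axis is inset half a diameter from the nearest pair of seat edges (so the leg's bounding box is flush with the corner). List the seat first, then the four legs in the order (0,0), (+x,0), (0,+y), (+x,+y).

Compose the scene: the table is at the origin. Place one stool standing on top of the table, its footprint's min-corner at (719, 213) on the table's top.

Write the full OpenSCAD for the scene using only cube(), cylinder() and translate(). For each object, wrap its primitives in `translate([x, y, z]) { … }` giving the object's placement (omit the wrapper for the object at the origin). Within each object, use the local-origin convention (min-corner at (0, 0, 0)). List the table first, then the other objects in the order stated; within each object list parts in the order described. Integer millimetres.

translate([0, 0, 690]) cube([1564, 637, 31]);
translate([54, 54, 0]) cube([46, 46, 690]);
translate([1464, 54, 0]) cube([46, 46, 690]);
translate([54, 537, 0]) cube([46, 46, 690]);
translate([1464, 537, 0]) cube([46, 46, 690]);
translate([719, 213, 721]) {
  translate([0, 0, 340]) cube([346, 270, 41]);
  translate([22, 22, 0]) cylinder(h = 340, r = 22);
  translate([324, 22, 0]) cylinder(h = 340, r = 22);
  translate([22, 248, 0]) cylinder(h = 340, r = 22);
  translate([324, 248, 0]) cylinder(h = 340, r = 22);
}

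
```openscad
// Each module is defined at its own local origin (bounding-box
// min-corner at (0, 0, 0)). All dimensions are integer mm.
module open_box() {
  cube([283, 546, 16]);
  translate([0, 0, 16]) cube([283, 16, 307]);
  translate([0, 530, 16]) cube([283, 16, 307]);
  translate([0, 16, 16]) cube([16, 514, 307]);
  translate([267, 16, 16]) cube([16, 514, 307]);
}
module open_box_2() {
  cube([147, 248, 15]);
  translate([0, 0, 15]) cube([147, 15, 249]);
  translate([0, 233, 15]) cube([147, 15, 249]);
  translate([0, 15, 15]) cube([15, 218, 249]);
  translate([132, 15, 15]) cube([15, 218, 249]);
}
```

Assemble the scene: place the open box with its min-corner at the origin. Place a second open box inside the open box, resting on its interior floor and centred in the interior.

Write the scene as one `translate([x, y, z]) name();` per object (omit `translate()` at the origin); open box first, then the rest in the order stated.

open_box();
translate([68, 149, 16]) open_box_2();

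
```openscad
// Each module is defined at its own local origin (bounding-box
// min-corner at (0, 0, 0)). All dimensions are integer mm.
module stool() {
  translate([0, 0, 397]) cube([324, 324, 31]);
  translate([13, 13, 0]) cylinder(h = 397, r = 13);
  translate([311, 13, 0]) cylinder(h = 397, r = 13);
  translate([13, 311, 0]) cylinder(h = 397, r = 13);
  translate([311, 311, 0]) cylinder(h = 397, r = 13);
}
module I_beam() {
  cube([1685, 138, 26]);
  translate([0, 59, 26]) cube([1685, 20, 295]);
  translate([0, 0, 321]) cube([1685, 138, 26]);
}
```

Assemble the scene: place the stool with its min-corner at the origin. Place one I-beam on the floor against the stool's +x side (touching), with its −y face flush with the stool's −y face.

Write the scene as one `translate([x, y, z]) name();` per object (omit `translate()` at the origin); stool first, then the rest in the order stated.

stool();
translate([324, 0, 0]) I_beam();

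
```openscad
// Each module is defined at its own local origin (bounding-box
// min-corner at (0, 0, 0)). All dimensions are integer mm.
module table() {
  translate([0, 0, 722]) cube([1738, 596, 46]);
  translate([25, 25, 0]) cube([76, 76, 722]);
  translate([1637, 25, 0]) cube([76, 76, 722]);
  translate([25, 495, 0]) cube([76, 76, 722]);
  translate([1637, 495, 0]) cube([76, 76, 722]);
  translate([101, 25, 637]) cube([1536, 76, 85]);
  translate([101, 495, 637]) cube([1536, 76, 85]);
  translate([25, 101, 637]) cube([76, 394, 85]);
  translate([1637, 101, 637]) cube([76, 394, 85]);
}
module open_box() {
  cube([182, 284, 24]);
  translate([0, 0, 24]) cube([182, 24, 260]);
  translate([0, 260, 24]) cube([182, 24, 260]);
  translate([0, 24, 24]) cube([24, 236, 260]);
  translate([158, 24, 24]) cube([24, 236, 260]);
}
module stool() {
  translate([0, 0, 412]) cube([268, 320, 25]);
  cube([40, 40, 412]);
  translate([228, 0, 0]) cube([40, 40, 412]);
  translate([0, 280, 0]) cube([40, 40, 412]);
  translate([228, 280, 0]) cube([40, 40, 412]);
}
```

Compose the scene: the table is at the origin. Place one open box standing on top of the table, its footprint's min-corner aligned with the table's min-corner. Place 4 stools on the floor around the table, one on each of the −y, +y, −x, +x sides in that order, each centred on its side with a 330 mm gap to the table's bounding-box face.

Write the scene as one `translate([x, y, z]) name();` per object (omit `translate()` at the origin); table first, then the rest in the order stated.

table();
translate([0, 0, 768]) open_box();
translate([735, -650, 0]) stool();
translate([735, 926, 0]) stool();
translate([-598, 138, 0]) stool();
translate([2068, 138, 0]) stool();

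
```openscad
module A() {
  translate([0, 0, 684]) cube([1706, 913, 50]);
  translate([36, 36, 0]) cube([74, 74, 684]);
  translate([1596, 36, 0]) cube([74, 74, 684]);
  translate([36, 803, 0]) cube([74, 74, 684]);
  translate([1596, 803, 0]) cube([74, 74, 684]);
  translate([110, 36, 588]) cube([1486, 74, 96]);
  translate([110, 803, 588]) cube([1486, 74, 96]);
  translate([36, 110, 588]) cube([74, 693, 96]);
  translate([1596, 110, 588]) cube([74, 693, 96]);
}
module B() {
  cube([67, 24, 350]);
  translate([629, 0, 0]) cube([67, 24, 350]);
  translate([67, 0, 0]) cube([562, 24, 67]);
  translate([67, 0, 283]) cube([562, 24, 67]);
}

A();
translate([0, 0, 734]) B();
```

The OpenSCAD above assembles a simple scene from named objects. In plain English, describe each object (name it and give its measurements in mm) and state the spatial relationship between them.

A is a rectangular dining table. The top is 1706×913×50 mm with its upper surface at z = 734 mm. It stands on four 74×74 mm square legs, each inset 36 mm from the nearest pair of top edges, running from the floor to the underside of the top. Four apron rails, 74 mm thick and 96 mm tall, run between adjacent legs with their top edges flush with the underside of the top and their outer faces flush with the legs' outer faces.

B is a rectangular picture frame lying in the x–z plane (depth along y). The opening is 562 mm wide (x) by 216 mm tall (z), surrounded by a border 67 mm wide on all four sides. The frame is 24 mm deep and is made of two full-height vertical stiles with two horizontal rails fitted between them.

The picture frame is on top of the table.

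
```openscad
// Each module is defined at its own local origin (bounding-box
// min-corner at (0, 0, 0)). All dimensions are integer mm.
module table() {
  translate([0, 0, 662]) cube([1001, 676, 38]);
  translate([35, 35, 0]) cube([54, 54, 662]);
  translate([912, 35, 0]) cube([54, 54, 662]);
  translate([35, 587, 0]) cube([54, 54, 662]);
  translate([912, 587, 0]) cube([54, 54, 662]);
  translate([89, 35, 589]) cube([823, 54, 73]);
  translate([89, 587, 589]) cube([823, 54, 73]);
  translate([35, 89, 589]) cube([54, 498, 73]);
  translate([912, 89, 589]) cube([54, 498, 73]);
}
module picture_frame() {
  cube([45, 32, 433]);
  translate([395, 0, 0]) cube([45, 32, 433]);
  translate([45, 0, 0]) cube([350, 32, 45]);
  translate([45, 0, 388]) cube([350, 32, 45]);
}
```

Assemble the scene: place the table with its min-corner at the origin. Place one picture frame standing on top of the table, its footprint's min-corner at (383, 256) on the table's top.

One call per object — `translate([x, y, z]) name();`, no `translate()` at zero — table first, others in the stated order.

table();
translate([383, 256, 700]) picture_frame();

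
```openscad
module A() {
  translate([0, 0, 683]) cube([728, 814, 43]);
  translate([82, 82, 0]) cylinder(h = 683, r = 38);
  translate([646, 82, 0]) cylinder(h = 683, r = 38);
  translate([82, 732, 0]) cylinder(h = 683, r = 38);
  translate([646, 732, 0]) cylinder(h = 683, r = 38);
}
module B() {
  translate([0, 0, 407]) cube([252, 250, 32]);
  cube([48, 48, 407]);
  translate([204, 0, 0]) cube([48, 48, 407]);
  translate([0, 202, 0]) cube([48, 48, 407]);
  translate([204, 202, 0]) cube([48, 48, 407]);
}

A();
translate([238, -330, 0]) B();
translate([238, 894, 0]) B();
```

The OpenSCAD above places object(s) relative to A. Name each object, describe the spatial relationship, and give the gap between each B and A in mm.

Each stool's nearest face is 80 mm from the table's bounding box.

A is a table. B is a stool. Two stools sit around the table at the −y, +y sides. The gap between each stool and the table is 80 mm.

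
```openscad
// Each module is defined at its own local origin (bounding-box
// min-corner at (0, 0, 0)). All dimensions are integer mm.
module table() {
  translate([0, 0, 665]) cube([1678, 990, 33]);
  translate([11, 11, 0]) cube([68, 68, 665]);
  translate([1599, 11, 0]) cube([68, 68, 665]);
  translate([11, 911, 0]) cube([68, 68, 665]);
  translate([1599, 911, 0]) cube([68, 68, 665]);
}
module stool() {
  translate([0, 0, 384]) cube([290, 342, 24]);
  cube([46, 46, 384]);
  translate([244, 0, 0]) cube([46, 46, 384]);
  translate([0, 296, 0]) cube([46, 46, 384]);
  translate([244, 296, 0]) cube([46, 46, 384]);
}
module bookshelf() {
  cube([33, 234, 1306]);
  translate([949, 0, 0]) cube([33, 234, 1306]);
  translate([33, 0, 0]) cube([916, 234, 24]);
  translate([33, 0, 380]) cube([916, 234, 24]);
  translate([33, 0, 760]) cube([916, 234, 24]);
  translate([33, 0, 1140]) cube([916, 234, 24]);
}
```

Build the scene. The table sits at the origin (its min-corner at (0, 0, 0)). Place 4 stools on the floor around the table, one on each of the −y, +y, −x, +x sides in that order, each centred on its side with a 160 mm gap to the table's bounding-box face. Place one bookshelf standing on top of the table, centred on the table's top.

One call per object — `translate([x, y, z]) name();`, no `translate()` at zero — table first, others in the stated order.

table();
translate([694, -502, 0]) stool();
translate([694, 1150, 0]) stool();
translate([-450, 324, 0]) stool();
translate([1838, 324, 0]) stool();
translate([348, 378, 698]) bookshelf();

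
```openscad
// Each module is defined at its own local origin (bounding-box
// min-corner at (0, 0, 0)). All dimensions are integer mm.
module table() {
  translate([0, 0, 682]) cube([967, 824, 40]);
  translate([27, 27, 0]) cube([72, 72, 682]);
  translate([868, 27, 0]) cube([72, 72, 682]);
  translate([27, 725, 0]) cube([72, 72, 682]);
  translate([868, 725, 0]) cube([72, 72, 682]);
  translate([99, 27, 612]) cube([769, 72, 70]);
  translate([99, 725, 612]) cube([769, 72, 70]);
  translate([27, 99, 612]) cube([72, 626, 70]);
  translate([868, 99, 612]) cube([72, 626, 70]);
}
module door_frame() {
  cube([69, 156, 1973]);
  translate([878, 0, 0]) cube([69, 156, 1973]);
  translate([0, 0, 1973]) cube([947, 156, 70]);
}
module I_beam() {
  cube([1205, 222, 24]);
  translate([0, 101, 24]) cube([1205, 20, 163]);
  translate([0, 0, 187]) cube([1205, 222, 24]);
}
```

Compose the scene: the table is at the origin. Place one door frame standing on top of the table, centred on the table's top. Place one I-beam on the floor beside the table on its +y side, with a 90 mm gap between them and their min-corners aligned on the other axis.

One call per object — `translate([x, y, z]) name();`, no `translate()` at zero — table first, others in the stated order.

table();
translate([10, 334, 722]) door_frame();
translate([0, 914, 0]) I_beam();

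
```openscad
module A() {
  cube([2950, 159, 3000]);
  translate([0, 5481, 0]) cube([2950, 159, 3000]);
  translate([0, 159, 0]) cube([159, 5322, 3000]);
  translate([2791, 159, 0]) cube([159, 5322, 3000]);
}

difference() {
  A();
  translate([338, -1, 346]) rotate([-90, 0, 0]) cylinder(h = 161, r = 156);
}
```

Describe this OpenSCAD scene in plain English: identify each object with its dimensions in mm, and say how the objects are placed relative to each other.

A is a box-shaped house frame (walls only): outside footprint 2950×5640 mm, wall height 3000 mm, wall thickness 159 mm. The two y-facing walls run the full x-width; the two x-facing walls fit between the inner faces of the y-facing walls.

The house frame has a circular hole of radius 156 mm through its front wall, centred at (x = 338, z = 346).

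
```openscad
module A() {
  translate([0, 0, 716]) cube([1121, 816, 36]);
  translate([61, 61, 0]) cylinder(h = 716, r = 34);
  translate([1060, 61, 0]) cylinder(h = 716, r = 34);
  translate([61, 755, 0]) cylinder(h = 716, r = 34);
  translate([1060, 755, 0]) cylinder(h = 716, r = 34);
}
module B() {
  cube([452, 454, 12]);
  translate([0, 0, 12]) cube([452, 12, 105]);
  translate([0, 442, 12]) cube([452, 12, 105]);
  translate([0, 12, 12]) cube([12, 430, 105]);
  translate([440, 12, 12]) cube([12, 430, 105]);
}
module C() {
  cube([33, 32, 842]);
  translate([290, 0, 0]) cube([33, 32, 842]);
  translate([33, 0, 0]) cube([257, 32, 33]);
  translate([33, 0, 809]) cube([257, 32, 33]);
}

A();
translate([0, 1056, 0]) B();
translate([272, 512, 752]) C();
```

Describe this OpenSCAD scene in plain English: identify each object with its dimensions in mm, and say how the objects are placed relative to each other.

A is a table: top 1121 mm (x) × 816 mm (y), 36 mm thick, upper face at z = 752 mm, on four round legs of 68 mm diameter, each leg's bounding box inset 27 mm from the nearest pair of top edges, running from z = 0 to the bottom of the top.

B is an open storage box with external size 452×454×117 mm and wall thickness 12 mm (the base is also 12 mm thick). The base covers the whole footprint; the four walls stand on the base, with the y-facing walls full-width and the x-facing walls fitting between their inner faces.

C is a picture frame with a 257×776 mm rectangular opening (x by z) and a uniform 33 mm border on every side. Frame depth is 32 mm along y. It is built from two vertical stiles running the full outside height and two horizontal rails spanning the gap between the stiles.

The open box is on the floor beside the table on its +y side. The picture frame is on top of the table.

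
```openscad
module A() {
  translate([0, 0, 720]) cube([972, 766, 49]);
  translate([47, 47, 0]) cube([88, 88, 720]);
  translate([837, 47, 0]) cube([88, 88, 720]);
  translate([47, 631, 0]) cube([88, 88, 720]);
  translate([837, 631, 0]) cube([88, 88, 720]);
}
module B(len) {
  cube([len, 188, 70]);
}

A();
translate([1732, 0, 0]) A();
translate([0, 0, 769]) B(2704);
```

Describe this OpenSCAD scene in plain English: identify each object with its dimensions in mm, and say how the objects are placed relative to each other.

A is a table: top 972 mm (x) × 766 mm (y), 49 mm thick, upper face at z = 769 mm, on four 88×88 mm square legs, each inset 47 mm from the nearest pair of top edges, running from z = 0 to the bottom of the top.

B is a rectangular beam 2704 mm long (x), 188 mm deep (y), 70 mm thick (z).

The beam spans the tops of two tables placed 760 mm apart, resting at z = 769 mm.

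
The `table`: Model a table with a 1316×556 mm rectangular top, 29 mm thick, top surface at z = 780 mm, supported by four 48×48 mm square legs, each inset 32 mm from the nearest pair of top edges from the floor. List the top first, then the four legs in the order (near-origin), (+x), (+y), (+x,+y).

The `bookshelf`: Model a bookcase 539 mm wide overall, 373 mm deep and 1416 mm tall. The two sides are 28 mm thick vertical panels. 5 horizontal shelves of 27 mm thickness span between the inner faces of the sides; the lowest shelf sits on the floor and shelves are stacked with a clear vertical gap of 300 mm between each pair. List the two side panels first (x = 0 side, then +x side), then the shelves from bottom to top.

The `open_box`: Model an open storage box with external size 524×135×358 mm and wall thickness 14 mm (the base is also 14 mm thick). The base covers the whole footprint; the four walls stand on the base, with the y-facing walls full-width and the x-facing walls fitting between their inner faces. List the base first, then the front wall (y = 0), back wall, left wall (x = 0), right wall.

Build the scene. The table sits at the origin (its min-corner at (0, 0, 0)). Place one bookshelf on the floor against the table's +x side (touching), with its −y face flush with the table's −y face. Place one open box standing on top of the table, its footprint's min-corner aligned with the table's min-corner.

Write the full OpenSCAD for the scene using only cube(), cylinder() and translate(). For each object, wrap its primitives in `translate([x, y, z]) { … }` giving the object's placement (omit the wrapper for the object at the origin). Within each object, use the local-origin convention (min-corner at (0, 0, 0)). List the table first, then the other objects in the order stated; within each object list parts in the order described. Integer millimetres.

translate([0, 0, 751]) cube([1316, 556, 29]);
translate([32, 32, 0]) cube([48, 48, 751]);
translate([1236, 32, 0]) cube([48, 48, 751]);
translate([32, 476, 0]) cube([48, 48, 751]);
translate([1236, 476, 0]) cube([48, 48, 751]);
translate([1316, 0, 0]) {
  cube([28, 373, 1416]);
  translate([511, 0, 0]) cube([28, 373, 1416]);
  translate([28, 0, 0]) cube([483, 373, 27]);
  translate([28, 0, 327]) cube([483, 373, 27]);
  translate([28, 0, 654]) cube([483, 373, 27]);
  translate([28, 0, 981]) cube([483, 373, 27]);
  translate([28, 0, 1308]) cube([483, 373, 27]);
}
translate([0, 0, 780]) {
  cube([524, 135, 14]);
  translate([0, 0, 14]) cube([524, 14, 344]);
  translate([0, 121, 14]) cube([524, 14, 344]);
  translate([0, 14, 14]) cube([14, 107, 344]);
  translate([510, 14, 14]) cube([14, 107, 344]);
}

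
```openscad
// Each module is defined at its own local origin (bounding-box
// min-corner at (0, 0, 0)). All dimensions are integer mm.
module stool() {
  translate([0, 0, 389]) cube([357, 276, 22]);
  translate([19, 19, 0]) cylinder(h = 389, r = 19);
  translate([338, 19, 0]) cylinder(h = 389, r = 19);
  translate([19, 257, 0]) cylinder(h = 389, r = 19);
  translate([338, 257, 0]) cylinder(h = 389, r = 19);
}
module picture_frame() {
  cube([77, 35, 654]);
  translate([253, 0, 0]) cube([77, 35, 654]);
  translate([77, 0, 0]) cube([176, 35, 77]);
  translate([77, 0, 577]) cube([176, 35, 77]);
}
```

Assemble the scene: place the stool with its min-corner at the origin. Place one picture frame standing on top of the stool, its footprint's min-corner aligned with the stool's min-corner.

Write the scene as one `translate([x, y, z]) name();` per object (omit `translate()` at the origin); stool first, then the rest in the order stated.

stool();
translate([0, 0, 411]) picture_frame();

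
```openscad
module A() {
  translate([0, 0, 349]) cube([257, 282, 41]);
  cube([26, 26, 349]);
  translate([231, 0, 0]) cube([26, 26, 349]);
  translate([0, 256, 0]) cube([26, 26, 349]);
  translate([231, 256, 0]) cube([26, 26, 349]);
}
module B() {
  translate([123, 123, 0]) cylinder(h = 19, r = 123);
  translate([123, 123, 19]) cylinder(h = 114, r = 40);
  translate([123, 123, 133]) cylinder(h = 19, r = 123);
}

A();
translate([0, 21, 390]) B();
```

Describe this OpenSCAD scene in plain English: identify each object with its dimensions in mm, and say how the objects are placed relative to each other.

A is a four-legged stool. The seat is a 257×282×41 mm slab whose top surface is at z = 390 mm; four square legs, each 26×26 mm in cross-section, run from the floor (z = 0) to the underside of the seat, each flush with a corner of the seat.

B is a spool: two coaxial disc flanges of radius 123 mm and thickness 19 mm, joined by a core cylinder of radius 40 mm and height 114 mm. The lower flange rests on z = 0 and the three cylinders share a vertical axis.

The spool is on top of the stool.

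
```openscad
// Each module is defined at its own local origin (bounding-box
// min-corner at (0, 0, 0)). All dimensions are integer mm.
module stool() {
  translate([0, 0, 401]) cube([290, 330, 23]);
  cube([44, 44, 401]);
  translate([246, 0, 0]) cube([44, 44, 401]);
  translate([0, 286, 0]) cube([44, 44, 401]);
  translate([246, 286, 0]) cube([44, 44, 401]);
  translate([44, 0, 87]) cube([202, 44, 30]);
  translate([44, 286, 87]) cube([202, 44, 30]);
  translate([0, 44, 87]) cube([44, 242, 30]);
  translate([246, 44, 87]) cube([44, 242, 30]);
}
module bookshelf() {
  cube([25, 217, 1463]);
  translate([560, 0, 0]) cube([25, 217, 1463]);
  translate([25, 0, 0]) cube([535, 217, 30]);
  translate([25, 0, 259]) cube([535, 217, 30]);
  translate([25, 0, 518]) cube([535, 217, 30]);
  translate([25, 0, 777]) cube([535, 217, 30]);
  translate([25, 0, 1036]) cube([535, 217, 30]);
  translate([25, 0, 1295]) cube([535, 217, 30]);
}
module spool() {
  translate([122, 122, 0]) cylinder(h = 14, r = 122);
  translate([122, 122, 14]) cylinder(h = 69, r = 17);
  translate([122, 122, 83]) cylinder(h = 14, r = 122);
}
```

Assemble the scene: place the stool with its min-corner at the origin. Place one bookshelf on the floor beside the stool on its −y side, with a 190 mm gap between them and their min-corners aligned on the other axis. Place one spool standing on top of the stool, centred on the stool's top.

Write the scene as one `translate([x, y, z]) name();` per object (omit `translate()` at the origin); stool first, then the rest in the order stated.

stool();
translate([0, -407, 0]) bookshelf();
translate([23, 43, 424]) spool();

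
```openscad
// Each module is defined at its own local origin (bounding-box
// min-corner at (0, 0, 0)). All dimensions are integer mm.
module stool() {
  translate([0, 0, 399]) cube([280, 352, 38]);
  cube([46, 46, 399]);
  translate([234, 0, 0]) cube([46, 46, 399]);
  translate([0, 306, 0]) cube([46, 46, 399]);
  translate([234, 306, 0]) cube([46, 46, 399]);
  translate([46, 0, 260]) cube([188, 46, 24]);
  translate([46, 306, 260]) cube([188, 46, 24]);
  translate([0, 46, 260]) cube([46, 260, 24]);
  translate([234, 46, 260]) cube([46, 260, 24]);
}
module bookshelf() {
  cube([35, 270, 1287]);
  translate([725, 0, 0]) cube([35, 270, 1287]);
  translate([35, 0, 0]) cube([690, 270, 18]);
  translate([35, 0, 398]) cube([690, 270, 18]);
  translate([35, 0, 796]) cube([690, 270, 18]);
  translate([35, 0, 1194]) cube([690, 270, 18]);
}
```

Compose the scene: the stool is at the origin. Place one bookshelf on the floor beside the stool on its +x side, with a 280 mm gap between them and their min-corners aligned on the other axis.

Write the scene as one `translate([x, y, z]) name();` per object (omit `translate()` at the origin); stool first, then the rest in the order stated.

stool();
translate([560, 0, 0]) bookshelf();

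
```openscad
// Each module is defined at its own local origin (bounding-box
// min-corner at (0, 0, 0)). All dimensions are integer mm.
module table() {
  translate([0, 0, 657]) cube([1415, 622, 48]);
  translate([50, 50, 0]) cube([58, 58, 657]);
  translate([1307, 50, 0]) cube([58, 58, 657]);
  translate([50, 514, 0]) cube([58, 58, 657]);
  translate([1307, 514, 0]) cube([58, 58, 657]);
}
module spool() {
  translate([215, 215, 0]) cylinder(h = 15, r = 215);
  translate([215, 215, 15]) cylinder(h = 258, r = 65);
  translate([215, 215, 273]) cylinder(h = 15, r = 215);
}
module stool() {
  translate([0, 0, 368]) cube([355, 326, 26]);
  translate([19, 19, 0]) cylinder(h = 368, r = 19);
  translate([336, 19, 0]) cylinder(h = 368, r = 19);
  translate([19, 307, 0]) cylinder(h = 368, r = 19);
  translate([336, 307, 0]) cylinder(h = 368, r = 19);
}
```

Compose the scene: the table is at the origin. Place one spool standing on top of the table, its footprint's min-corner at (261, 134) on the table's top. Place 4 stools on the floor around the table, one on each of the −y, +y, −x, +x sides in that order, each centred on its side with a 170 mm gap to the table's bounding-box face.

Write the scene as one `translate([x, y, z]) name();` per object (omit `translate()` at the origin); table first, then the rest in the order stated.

table();
translate([261, 134, 705]) spool();
translate([530, -496, 0]) stool();
translate([530, 792, 0]) stool();
translate([-525, 148, 0]) stool();
translate([1585, 148, 0]) stool();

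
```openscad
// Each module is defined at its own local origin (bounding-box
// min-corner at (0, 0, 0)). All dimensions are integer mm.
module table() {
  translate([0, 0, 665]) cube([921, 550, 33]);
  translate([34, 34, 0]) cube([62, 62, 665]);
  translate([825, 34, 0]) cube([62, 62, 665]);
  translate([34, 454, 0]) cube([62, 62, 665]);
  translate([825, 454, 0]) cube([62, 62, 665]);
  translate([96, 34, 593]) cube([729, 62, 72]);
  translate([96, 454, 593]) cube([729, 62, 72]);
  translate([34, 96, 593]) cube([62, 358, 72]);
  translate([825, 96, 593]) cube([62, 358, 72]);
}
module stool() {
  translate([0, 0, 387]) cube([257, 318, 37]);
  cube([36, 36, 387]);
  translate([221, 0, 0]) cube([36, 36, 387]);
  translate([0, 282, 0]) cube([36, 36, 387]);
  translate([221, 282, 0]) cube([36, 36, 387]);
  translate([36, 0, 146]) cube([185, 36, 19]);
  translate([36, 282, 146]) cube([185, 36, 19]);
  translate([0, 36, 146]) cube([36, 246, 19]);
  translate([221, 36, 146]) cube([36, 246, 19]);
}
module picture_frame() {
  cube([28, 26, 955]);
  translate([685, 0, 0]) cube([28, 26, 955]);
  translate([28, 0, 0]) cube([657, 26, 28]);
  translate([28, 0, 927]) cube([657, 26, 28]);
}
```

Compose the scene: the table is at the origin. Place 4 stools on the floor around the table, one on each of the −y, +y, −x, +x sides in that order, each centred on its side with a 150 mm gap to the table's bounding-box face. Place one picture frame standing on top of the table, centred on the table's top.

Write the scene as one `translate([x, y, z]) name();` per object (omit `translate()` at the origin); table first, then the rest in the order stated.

table();
translate([332, -468, 0]) stool();
translate([332, 700, 0]) stool();
translate([-407, 116, 0]) stool();
translate([1071, 116, 0]) stool();
translate([104, 262, 698]) picture_frame();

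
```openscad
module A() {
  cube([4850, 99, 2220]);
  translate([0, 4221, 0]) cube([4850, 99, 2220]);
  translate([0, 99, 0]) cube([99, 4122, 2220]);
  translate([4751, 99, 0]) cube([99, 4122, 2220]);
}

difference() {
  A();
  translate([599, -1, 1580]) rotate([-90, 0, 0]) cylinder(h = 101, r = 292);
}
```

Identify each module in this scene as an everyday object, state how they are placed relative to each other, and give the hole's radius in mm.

A is a house frame. The house frame has a circular hole through its front wall. The hole's radius is 292 mm.

The subtracted cylinder has r = 292 mm.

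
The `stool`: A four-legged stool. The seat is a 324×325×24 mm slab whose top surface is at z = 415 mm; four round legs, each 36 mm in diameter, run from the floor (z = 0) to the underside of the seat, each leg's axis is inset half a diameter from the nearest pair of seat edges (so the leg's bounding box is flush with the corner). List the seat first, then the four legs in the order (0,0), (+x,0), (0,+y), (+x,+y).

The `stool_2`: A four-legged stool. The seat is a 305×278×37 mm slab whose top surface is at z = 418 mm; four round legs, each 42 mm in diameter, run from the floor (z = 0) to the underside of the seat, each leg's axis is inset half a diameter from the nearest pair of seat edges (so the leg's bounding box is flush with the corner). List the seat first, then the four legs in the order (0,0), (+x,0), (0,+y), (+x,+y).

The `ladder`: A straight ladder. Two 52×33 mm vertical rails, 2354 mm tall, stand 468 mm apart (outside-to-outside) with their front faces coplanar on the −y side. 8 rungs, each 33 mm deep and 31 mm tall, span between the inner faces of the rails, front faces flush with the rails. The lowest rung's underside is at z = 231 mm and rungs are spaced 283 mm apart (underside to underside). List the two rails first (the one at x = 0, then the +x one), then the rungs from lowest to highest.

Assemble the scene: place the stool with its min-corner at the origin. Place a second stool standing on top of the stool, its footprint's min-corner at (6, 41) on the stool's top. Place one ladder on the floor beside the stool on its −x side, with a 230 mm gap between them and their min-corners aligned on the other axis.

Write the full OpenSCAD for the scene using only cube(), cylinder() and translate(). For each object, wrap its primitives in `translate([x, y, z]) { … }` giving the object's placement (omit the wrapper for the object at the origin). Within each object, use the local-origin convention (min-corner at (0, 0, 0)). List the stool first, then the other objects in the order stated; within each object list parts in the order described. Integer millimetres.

translate([0, 0, 391]) cube([324, 325, 24]);
translate([18, 18, 0]) cylinder(h = 391, r = 18);
translate([306, 18, 0]) cylinder(h = 391, r = 18);
translate([18, 307, 0]) cylinder(h = 391, r = 18);
translate([306, 307, 0]) cylinder(h = 391, r = 18);
translate([6, 41, 415]) {
  translate([0, 0, 381]) cube([305, 278, 37]);
  translate([21, 21, 0]) cylinder(h = 381, r = 21);
  translate([284, 21, 0]) cylinder(h = 381, r = 21);
  translate([21, 257, 0]) cylinder(h = 381, r = 21);
  translate([284, 257, 0]) cylinder(h = 381, r = 21);
}
translate([-698, 0, 0]) {
  cube([52, 33, 2354]);
  translate([416, 0, 0]) cube([52, 33, 2354]);
  translate([52, 0, 231]) cube([364, 33, 31]);
  translate([52, 0, 514]) cube([364, 33, 31]);
  translate([52, 0, 797]) cube([364, 33, 31]);
  translate([52, 0, 1080]) cube([364, 33, 31]);
  translate([52, 0, 1363]) cube([364, 33, 31]);
  translate([52, 0, 1646]) cube([364, 33, 31]);
  translate([52, 0, 1929]) cube([364, 33, 31]);
  translate([52, 0, 2212]) cube([364, 33, 31]);
}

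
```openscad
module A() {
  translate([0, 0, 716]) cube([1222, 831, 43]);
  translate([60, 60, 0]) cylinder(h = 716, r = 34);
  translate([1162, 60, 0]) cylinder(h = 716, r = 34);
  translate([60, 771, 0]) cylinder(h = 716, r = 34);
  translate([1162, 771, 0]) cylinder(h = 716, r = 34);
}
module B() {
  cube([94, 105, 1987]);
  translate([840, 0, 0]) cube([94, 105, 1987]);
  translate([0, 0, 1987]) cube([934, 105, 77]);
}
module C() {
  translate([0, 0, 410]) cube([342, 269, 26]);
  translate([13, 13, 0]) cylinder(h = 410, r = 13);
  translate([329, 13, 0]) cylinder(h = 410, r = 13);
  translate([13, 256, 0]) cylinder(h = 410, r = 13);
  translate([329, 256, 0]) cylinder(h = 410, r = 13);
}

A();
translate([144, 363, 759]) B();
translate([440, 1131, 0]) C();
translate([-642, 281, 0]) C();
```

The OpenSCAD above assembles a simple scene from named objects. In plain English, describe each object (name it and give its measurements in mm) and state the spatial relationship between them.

A is a table: top 1222 mm (x) × 831 mm (y), 43 mm thick, upper face at z = 759 mm, on four round legs of 68 mm diameter, each leg's bounding box inset 26 mm from the nearest pair of top edges, running from z = 0 to the bottom of the top.

B is a rectangular door frame: two vertical jambs of 94×105 mm section, 1987 mm tall, with a clear opening 746 mm wide between their inner faces. A header 77 mm tall and 105 mm deep lies on top of the jambs and spans the full outside width.

C is a simple wooden stool: a rectangular seat 342 mm (x) by 269 mm (y), 26 mm thick, top face at z = 436 mm, on four round legs, each 26 mm in diameter. The legs rest on z = 0, each leg's axis is inset half a diameter from the nearest pair of seat edges (so the leg's bounding box is flush with the corner).

The door frame is on top of the table, centred. Two stools sit around the table at the +y, −x sides.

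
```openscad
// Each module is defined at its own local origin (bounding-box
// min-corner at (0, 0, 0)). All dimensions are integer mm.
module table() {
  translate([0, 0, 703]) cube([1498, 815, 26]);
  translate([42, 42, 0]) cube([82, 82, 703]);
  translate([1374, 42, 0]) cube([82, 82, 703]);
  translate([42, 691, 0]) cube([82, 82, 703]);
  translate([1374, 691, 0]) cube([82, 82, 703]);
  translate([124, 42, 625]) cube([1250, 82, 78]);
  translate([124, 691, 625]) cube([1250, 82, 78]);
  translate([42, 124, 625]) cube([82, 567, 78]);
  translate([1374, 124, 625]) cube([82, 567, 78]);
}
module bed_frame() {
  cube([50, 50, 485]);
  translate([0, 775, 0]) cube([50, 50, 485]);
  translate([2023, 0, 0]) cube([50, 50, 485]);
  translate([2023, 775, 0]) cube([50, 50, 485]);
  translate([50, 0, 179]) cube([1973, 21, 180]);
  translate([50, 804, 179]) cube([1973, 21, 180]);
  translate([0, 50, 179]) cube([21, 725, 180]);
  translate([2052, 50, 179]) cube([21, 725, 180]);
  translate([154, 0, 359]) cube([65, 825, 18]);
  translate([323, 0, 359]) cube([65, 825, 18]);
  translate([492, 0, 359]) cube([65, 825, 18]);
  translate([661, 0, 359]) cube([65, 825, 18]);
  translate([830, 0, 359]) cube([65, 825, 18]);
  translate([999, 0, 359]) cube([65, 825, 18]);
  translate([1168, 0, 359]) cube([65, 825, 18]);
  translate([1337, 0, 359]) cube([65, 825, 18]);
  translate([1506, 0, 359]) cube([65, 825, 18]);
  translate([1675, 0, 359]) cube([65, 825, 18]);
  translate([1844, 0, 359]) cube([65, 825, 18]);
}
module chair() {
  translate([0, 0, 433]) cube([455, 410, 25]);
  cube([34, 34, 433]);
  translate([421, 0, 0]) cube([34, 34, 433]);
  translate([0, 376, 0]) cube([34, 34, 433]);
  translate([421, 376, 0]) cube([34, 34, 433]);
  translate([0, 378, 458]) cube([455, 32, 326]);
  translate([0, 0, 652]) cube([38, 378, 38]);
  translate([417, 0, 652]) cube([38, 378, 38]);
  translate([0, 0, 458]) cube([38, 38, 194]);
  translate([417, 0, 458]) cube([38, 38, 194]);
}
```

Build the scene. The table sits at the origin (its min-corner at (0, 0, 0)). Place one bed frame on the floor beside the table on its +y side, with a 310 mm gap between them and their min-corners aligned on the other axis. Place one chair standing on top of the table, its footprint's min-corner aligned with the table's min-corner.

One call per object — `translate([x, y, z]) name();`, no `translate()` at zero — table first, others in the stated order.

table();
translate([0, 1125, 0]) bed_frame();
translate([0, 0, 729]) chair();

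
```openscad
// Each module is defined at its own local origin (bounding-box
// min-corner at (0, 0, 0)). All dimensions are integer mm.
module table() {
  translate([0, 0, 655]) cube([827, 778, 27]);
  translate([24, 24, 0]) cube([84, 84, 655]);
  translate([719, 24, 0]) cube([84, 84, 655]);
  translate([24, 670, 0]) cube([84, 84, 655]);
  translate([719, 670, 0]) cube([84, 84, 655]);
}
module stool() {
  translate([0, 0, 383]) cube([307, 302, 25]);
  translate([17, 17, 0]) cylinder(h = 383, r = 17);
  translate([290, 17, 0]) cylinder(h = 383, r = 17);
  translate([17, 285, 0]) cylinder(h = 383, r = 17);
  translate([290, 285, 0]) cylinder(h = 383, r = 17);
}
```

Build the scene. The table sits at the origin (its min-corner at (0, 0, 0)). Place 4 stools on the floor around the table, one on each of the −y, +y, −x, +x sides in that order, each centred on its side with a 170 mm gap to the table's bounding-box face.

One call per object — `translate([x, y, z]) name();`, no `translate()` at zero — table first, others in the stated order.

table();
translate([260, -472, 0]) stool();
translate([260, 948, 0]) stool();
translate([-477, 238, 0]) stool();
translate([997, 238, 0]) stool();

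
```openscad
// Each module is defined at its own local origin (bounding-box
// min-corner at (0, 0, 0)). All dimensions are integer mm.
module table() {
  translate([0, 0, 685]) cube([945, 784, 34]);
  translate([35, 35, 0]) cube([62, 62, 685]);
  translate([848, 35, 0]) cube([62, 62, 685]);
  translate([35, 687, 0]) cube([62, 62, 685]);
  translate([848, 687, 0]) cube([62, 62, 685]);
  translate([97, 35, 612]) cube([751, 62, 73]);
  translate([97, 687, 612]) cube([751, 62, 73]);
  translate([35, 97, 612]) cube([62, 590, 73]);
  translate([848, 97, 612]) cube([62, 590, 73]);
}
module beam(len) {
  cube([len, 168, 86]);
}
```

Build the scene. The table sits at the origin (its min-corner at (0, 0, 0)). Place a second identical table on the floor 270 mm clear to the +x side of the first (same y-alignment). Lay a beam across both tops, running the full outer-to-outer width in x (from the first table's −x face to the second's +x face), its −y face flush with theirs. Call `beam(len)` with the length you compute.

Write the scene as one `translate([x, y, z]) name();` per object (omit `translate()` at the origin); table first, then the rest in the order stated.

table();
translate([1215, 0, 0]) table();
translate([0, 0, 719]) beam(2160);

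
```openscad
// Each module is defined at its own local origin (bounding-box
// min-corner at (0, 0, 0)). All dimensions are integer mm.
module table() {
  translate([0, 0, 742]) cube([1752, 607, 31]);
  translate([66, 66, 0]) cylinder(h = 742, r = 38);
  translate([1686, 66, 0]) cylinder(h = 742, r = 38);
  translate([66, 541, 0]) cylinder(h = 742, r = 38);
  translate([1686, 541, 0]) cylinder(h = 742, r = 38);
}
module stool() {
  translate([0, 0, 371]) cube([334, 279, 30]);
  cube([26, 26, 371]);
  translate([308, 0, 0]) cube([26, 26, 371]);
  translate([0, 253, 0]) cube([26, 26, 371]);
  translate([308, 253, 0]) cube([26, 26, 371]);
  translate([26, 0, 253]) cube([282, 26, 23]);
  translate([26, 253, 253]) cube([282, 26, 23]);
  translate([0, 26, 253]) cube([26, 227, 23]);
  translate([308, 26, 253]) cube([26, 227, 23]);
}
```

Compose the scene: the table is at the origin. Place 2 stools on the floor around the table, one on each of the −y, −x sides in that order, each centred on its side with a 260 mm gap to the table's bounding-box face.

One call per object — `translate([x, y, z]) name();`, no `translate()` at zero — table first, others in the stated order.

table();
translate([709, -539, 0]) stool();
translate([-594, 164, 0]) stool();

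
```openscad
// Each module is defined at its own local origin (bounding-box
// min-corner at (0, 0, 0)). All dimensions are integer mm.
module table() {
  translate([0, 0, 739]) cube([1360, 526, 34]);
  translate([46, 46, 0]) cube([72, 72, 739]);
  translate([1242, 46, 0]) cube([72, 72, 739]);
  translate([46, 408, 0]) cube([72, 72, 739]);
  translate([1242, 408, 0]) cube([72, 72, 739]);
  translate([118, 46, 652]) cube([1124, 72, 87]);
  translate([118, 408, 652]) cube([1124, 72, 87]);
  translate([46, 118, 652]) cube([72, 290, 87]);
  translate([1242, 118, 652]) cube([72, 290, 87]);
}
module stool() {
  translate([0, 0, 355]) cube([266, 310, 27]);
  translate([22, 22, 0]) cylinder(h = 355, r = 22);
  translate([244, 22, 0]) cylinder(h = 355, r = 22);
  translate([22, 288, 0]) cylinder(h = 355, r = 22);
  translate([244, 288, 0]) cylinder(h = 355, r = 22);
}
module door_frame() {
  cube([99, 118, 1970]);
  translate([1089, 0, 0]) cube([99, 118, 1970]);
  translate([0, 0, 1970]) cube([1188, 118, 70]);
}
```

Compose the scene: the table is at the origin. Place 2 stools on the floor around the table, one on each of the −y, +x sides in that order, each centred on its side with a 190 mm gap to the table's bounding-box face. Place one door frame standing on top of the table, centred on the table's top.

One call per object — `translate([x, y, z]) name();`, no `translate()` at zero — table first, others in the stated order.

table();
translate([547, -500, 0]) stool();
translate([1550, 108, 0]) stool();
translate([86, 204, 773]) door_frame();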